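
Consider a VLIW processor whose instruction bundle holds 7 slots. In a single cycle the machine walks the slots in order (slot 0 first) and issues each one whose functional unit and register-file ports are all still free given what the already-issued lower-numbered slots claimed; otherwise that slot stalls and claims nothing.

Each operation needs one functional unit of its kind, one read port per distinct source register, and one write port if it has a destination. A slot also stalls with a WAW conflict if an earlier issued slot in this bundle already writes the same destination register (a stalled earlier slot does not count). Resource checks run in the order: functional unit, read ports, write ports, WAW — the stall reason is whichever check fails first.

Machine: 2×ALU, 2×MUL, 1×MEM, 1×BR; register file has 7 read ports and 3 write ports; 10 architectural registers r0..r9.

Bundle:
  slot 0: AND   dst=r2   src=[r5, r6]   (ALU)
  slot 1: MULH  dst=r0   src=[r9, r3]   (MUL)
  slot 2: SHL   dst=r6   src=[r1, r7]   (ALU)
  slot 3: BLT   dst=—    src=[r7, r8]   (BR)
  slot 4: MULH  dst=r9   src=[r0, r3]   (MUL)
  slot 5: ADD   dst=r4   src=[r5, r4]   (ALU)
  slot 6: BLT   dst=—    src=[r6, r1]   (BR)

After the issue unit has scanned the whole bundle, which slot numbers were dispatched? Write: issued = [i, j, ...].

slot 0 (ALU): ISSUE — free A1,Mu2,Ld1,B1 rp5 wp2
slot 1 (MUL): ISSUE — free A1,Mu1,Ld1,B1 rp3 wp1
slot 2 (ALU): ISSUE — free A0,Mu1,Ld1,B1 rp1 wp0
slot 3 (BR): stall RD_PORT — free A0,Mu1,Ld1,B1 rp1 wp0
slot 4 (MUL): stall RD_PORT — free A0,Mu1,Ld1,B1 rp1 wp0
slot 5 (ALU): stall FU — free A0,Mu1,Ld1,B1 rp1 wp0
slot 6 (BR): stall RD_PORT — free A0,Mu1,Ld1,B1 rp1 wp0

issued = [0, 1, 2]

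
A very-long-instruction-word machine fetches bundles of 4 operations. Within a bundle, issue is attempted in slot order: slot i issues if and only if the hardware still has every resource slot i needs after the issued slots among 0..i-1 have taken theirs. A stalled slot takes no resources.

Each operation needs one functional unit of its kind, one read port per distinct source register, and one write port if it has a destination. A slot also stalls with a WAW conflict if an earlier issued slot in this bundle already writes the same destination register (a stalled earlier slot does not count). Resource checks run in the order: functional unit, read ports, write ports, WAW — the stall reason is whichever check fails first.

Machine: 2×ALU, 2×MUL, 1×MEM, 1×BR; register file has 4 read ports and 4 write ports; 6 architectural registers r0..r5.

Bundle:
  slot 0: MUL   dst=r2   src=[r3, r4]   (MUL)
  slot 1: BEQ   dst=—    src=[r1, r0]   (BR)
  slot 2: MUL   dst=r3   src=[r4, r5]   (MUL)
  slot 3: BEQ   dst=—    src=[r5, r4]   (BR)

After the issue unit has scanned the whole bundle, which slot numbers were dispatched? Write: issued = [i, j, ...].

slot 0 (MUL): ISSUE — free A2,Mu1,Ld1,B1 rp2 wp3
slot 1 (BR): ISSUE — free A2,Mu1,Ld1,B0 rp0 wp3
slot 2 (MUL): stall RD_PORT — free A2,Mu1,Ld1,B0 rp0 wp3
slot 3 (BR): stall FU — free A2,Mu1,Ld1,B0 rp0 wp3

issued = [0, 1]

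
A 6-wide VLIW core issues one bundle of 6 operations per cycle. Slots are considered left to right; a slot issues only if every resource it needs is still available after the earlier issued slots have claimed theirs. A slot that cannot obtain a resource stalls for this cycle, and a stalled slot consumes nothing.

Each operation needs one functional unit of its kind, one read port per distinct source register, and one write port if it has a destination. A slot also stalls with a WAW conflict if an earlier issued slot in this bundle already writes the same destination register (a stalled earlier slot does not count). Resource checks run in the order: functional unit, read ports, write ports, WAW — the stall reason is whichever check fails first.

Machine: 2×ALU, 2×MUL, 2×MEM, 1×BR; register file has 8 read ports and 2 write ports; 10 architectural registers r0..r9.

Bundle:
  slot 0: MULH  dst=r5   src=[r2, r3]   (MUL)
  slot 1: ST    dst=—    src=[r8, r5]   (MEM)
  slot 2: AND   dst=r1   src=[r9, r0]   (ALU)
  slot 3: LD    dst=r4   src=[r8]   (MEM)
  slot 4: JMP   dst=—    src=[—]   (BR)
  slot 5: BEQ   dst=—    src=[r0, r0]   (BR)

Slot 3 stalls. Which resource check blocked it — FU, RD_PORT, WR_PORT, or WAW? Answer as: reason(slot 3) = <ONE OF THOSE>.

reason(slot 3) = WR_PORT

[0] MUL needs rd=2 wr=1: ok; after: ALU=2 MUL=1 MEM=2 BR=1, R=6, W=1
[1] MEM needs rd=2 wr=0: ok; after: ALU=2 MUL=1 MEM=1 BR=1, R=4, W=1
[2] ALU needs rd=2 wr=1: ok; after: ALU=1 MUL=1 MEM=1 BR=1, R=2, W=0
[3] MEM needs rd=1 wr=1: WR_PORT; after: ALU=1 MUL=1 MEM=1 BR=1, R=2, W=0
[4] BR needs rd=0 wr=0: ok; after: ALU=1 MUL=1 MEM=1 BR=0, R=2, W=0
[5] BR needs rd=1 wr=0: FU; after: ALU=1 MUL=1 MEM=1 BR=0, R=2, W=0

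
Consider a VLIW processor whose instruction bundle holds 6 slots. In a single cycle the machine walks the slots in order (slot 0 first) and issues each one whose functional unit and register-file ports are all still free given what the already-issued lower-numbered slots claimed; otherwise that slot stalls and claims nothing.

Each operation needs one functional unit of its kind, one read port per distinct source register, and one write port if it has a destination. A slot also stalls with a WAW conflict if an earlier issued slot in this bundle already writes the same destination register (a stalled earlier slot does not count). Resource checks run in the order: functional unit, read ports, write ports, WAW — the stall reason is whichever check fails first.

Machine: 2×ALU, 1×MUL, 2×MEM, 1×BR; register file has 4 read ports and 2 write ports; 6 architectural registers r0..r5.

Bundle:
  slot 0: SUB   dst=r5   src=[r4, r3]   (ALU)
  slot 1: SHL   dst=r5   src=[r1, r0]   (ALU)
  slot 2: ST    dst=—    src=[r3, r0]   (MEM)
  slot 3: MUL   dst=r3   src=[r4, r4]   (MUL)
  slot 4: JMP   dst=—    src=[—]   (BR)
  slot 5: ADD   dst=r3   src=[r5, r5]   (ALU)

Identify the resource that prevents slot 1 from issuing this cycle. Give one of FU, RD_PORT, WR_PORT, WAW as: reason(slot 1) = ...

reason(slot 1) = WAW

#0 ALU src=r4,r3 dispatched  <A:1 Mu:1 Ld:2 B:1 rd:2 wr:1>
#1 ALU src=r1,r0 held:WAW  <A:1 Mu:1 Ld:2 B:1 rd:2 wr:1>
#2 MEM src=r3,r0 dispatched  <A:1 Mu:1 Ld:1 B:1 rd:0 wr:1>
#3 MUL src=r4,r4 held:RD_PORT  <A:1 Mu:1 Ld:1 B:1 rd:0 wr:1>
#4 BR src=- dispatched  <A:1 Mu:1 Ld:1 B:0 rd:0 wr:1>
#5 ALU src=r5,r5 held:RD_PORT  <A:1 Mu:1 Ld:1 B:0 rd:0 wr:1>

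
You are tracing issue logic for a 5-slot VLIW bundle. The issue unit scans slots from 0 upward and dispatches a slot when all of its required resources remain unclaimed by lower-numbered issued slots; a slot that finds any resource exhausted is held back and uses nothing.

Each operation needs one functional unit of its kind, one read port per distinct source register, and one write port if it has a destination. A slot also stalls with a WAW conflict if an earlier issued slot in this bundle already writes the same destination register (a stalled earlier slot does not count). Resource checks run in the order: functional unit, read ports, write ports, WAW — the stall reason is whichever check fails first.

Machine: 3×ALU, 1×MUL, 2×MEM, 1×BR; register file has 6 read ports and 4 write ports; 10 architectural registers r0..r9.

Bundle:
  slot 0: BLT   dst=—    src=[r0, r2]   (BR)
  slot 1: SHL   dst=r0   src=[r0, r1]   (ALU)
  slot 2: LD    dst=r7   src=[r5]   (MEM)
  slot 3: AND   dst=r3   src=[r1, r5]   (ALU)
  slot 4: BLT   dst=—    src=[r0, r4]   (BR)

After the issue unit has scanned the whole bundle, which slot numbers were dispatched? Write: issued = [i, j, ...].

slot 0 (BR): ISSUE — free A3,Mu1,Ld2,B0 rp4 wp4
slot 1 (ALU): ISSUE — free A2,Mu1,Ld2,B0 rp2 wp3
slot 2 (MEM): ISSUE — free A2,Mu1,Ld1,B0 rp1 wp2
slot 3 (ALU): stall RD_PORT — free A2,Mu1,Ld1,B0 rp1 wp2
slot 4 (BR): stall FU — free A2,Mu1,Ld1,B0 rp1 wp2

issued = [0, 1, 2]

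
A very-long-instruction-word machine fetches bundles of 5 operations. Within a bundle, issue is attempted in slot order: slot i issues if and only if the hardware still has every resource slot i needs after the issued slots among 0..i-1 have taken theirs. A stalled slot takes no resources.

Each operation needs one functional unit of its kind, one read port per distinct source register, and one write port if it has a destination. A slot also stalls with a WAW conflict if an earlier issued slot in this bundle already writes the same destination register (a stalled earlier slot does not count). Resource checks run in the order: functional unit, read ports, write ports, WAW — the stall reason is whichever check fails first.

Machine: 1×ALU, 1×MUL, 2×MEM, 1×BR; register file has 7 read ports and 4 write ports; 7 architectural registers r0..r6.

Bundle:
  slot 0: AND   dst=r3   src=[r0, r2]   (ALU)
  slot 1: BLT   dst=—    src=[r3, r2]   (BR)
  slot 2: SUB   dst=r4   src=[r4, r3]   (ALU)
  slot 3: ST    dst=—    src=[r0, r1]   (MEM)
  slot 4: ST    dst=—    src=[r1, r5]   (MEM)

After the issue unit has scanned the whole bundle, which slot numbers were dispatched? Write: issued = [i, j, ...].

(0) want 1×ALU +2rd +1wr — yes → AL0|MU1|ME2|BR1|rd5|wr3
(1) want 1×BR +2rd +0wr — yes → AL0|MU1|ME2|BR0|rd3|wr3
(2) want 1×ALU +2rd +1wr — FU → AL0|MU1|ME2|BR0|rd3|wr3
(3) want 1×MEM +2rd +0wr — yes → AL0|MU1|ME1|BR0|rd1|wr3
(4) want 1×MEM +2rd +0wr — RD_PORT → AL0|MU1|ME1|BR0|rd1|wr3

issued = [0, 1, 3]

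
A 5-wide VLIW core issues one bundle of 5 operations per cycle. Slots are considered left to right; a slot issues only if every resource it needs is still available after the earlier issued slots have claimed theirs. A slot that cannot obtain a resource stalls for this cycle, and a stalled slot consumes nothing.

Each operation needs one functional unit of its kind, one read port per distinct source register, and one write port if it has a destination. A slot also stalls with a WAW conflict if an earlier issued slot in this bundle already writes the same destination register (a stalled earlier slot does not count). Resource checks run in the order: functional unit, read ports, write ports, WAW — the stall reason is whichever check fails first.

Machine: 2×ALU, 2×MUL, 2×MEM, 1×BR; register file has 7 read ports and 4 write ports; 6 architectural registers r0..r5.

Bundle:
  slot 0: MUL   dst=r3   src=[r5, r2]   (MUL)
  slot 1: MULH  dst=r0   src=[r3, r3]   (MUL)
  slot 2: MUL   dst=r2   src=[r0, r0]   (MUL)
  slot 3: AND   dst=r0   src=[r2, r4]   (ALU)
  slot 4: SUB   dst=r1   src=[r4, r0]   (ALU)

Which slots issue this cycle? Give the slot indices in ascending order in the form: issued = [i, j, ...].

  0. MUL→r3 ⇒ go  {2A/1Mu/2Ld/1B | 5r 3w}
  1. MUL→r0 ⇒ go  {2A/0Mu/2Ld/1B | 4r 2w}
  2. MUL→r2 ⇒ no(FU)  {2A/0Mu/2Ld/1B | 4r 2w}
  3. ALU→r0 ⇒ no(WAW)  {2A/0Mu/2Ld/1B | 4r 2w}
  4. ALU→r1 ⇒ go  {1A/0Mu/2Ld/1B | 2r 1w}

issued = [0, 1, 4]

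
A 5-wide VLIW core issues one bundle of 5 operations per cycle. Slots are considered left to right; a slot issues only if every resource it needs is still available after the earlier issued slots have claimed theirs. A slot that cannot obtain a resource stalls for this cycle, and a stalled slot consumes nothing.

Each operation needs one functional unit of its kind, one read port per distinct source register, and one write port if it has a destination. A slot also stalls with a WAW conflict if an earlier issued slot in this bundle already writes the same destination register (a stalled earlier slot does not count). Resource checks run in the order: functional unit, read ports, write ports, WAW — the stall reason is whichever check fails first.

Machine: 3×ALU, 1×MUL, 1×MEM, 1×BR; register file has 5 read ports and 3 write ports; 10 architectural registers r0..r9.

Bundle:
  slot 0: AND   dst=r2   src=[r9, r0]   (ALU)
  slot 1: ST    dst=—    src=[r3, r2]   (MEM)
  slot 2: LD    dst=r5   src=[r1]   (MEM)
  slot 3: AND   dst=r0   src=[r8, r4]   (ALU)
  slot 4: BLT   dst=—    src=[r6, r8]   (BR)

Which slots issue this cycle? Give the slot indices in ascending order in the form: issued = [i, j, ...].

slot 0 (ALU): ISSUE — free A2,Mu1,Ld1,B1 rp3 wp2
slot 1 (MEM): ISSUE — free A2,Mu1,Ld0,B1 rp1 wp2
slot 2 (MEM): stall FU — free A2,Mu1,Ld0,B1 rp1 wp2
slot 3 (ALU): stall RD_PORT — free A2,Mu1,Ld0,B1 rp1 wp2
slot 4 (BR): stall RD_PORT — free A2,Mu1,Ld0,B1 rp1 wp2

issued = [0, 1]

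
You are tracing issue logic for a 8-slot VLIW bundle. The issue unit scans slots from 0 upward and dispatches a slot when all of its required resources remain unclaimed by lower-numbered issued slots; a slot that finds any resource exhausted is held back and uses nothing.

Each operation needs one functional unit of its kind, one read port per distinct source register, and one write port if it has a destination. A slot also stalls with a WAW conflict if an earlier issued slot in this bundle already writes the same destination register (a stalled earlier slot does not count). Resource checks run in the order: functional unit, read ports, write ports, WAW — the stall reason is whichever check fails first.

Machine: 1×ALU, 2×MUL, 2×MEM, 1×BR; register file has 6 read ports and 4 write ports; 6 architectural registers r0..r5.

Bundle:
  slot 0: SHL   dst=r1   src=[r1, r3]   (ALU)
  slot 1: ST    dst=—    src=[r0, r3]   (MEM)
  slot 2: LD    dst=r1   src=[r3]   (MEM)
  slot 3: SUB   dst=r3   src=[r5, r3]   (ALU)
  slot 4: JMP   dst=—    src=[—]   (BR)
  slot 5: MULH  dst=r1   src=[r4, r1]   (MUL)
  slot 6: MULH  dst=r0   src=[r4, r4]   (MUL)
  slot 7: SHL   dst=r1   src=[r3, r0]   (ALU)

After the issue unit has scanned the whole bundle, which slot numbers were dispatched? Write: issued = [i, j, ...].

issued = [0, 1, 4, 6]

[0] ALU needs rd=2 wr=1: ok; after: ALU=0 MUL=2 MEM=2 BR=1, R=4, W=3
[1] MEM needs rd=2 wr=0: ok; after: ALU=0 MUL=2 MEM=1 BR=1, R=2, W=3
[2] MEM needs rd=1 wr=1: WAW; after: ALU=0 MUL=2 MEM=1 BR=1, R=2, W=3
[3] ALU needs rd=2 wr=1: FU; after: ALU=0 MUL=2 MEM=1 BR=1, R=2, W=3
[4] BR needs rd=0 wr=0: ok; after: ALU=0 MUL=2 MEM=1 BR=0, R=2, W=3
[5] MUL needs rd=2 wr=1: WAW; after: ALU=0 MUL=2 MEM=1 BR=0, R=2, W=3
[6] MUL needs rd=1 wr=1: ok; after: ALU=0 MUL=1 MEM=1 BR=0, R=1, W=2
[7] ALU needs rd=2 wr=1: FU; after: ALU=0 MUL=1 MEM=1 BR=0, R=1, W=2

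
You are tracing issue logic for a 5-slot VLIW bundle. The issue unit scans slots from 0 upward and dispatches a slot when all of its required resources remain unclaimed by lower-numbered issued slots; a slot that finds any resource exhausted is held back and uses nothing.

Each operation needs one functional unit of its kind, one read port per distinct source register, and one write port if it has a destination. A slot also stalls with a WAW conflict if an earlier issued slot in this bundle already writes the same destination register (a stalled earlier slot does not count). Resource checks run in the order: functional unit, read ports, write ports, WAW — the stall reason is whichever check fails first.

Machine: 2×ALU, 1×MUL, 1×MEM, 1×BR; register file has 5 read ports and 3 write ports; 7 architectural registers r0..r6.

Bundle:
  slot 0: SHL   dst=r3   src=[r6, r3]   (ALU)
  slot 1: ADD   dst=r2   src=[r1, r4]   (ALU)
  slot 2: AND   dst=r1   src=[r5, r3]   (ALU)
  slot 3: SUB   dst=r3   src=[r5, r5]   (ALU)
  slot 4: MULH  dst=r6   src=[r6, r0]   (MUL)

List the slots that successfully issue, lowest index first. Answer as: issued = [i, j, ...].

issued = [0, 1]

(0) want 1×ALU +2rd +1wr — yes → AL1|MU1|ME1|BR1|rd3|wr2
(1) want 1×ALU +2rd +1wr — yes → AL0|MU1|ME1|BR1|rd1|wr1
(2) want 1×ALU +2rd +1wr — FU → AL0|MU1|ME1|BR1|rd1|wr1
(3) want 1×ALU +1rd +1wr — FU → AL0|MU1|ME1|BR1|rd1|wr1
(4) want 1×MUL +2rd +1wr — RD_PORT → AL0|MU1|ME1|BR1|rd1|wr1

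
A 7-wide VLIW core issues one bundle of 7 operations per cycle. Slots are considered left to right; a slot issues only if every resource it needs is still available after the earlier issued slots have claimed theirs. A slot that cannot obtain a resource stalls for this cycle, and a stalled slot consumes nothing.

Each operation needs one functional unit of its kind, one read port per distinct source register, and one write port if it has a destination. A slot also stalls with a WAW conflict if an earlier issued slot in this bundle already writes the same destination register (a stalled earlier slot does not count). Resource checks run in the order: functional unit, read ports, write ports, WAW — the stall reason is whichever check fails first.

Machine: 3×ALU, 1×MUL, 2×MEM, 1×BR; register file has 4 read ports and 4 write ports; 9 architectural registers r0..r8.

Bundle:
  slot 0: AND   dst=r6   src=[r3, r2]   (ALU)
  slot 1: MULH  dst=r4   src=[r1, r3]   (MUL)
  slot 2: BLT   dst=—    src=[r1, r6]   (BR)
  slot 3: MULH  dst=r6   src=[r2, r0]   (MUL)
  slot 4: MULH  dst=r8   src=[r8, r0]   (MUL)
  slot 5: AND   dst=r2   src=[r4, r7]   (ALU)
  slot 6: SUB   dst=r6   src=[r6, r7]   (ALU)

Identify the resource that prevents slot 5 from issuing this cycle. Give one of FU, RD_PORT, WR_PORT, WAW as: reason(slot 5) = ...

  0. ALU→r6 ⇒ go  {2A/1Mu/2Ld/1B | 2r 3w}
  1. MUL→r4 ⇒ go  {2A/0Mu/2Ld/1B | 0r 2w}
  2. BR ⇒ no(RD_PORT)  {2A/0Mu/2Ld/1B | 0r 2w}
  3. MUL→r6 ⇒ no(FU)  {2A/0Mu/2Ld/1B | 0r 2w}
  4. MUL→r8 ⇒ no(FU)  {2A/0Mu/2Ld/1B | 0r 2w}
  5. ALU→r2 ⇒ no(RD_PORT)  {2A/0Mu/2Ld/1B | 0r 2w}
  6. ALU→r6 ⇒ no(RD_PORT)  {2A/0Mu/2Ld/1B | 0r 2w}

reason(slot 5) = RD_PORT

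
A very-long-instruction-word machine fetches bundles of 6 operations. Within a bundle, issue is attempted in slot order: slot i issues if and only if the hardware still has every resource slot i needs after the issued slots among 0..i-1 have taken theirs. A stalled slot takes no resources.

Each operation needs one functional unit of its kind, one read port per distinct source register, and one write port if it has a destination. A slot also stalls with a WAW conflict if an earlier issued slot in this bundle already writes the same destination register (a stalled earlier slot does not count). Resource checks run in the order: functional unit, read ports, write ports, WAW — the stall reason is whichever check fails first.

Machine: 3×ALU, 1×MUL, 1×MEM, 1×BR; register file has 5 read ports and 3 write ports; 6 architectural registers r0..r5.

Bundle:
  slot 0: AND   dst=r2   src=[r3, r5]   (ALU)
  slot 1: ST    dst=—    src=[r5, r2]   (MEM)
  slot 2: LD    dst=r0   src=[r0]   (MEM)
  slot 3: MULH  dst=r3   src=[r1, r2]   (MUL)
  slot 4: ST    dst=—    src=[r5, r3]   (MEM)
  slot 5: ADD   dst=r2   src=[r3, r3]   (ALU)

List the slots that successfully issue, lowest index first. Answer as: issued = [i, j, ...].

#0 ALU src=r3,r5 dispatched  <A:2 Mu:1 Ld:1 B:1 rd:3 wr:2>
#1 MEM src=r5,r2 dispatched  <A:2 Mu:1 Ld:0 B:1 rd:1 wr:2>
#2 MEM src=r0 held:FU  <A:2 Mu:1 Ld:0 B:1 rd:1 wr:2>
#3 MUL src=r1,r2 held:RD_PORT  <A:2 Mu:1 Ld:0 B:1 rd:1 wr:2>
#4 MEM src=r5,r3 held:FU  <A:2 Mu:1 Ld:0 B:1 rd:1 wr:2>
#5 ALU src=r3,r3 held:WAW  <A:2 Mu:1 Ld:0 B:1 rd:1 wr:2>

issued = [0, 1]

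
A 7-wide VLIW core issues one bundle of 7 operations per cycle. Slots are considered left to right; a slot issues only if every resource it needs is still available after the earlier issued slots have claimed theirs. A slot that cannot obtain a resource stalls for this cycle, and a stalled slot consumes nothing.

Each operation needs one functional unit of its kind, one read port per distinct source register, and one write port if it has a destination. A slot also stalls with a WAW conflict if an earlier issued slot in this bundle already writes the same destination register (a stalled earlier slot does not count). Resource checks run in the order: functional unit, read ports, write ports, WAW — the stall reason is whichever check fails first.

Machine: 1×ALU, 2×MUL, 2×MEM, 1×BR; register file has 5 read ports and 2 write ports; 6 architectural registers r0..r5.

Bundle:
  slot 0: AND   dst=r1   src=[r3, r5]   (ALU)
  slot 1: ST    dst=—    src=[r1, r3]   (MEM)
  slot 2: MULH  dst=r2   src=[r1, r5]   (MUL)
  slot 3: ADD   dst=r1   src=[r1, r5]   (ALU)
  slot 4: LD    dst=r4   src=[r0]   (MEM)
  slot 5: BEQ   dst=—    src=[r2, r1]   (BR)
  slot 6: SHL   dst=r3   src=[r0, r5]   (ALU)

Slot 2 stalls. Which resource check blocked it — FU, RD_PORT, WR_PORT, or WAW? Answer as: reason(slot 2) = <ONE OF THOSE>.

slot 0 (ALU): ISSUE — free A0,Mu2,Ld2,B1 rp3 wp1
slot 1 (MEM): ISSUE — free A0,Mu2,Ld1,B1 rp1 wp1
slot 2 (MUL): stall RD_PORT — free A0,Mu2,Ld1,B1 rp1 wp1
slot 3 (ALU): stall FU — free A0,Mu2,Ld1,B1 rp1 wp1
slot 4 (MEM): ISSUE — free A0,Mu2,Ld0,B1 rp0 wp0
slot 5 (BR): stall RD_PORT — free A0,Mu2,Ld0,B1 rp0 wp0
slot 6 (ALU): stall FU — free A0,Mu2,Ld0,B1 rp0 wp0

reason(slot 2) = RD_PORT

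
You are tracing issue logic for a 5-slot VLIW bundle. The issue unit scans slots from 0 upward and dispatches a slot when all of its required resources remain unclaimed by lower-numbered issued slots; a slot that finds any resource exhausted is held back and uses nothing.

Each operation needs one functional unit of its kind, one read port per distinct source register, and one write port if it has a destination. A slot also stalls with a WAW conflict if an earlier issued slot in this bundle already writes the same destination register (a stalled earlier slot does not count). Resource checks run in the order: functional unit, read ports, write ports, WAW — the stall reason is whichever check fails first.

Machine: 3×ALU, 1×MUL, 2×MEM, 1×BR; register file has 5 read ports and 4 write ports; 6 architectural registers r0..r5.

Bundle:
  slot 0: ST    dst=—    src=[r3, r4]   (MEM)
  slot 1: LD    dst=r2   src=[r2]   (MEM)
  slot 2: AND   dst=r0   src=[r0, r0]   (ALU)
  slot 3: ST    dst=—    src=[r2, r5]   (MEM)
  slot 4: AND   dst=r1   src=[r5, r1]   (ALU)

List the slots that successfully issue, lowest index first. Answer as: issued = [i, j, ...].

issued = [0, 1, 2]

(0) want 1×MEM +2rd +0wr — yes → AL3|MU1|ME1|BR1|rd3|wr4
(1) want 1×MEM +1rd +1wr — yes → AL3|MU1|ME0|BR1|rd2|wr3
(2) want 1×ALU +1rd +1wr — yes → AL2|MU1|ME0|BR1|rd1|wr2
(3) want 1×MEM +2rd +0wr — FU → AL2|MU1|ME0|BR1|rd1|wr2
(4) want 1×ALU +2rd +1wr — RD_PORT → AL2|MU1|ME0|BR1|rd1|wr2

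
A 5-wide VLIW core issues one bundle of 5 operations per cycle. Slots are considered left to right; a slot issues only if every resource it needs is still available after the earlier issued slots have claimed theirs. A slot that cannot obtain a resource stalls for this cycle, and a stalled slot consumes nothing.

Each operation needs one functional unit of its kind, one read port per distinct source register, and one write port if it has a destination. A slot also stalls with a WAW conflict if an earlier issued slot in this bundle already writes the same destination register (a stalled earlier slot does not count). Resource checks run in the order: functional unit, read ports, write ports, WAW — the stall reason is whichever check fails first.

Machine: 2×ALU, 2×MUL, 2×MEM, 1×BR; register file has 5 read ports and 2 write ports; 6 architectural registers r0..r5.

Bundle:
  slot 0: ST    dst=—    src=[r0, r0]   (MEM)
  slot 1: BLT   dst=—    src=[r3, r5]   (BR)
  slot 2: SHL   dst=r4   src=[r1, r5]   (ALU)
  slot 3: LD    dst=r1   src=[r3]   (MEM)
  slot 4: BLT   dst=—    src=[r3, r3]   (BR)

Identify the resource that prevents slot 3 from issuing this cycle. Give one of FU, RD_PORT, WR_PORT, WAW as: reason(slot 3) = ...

#0 MEM src=r0,r0 dispatched  <A:2 Mu:2 Ld:1 B:1 rd:4 wr:2>
#1 BR src=r3,r5 dispatched  <A:2 Mu:2 Ld:1 B:0 rd:2 wr:2>
#2 ALU src=r1,r5 dispatched  <A:1 Mu:2 Ld:1 B:0 rd:0 wr:1>
#3 MEM src=r3 held:RD_PORT  <A:1 Mu:2 Ld:1 B:0 rd:0 wr:1>
#4 BR src=r3,r3 held:FU  <A:1 Mu:2 Ld:1 B:0 rd:0 wr:1>

reason(slot 3) = RD_PORT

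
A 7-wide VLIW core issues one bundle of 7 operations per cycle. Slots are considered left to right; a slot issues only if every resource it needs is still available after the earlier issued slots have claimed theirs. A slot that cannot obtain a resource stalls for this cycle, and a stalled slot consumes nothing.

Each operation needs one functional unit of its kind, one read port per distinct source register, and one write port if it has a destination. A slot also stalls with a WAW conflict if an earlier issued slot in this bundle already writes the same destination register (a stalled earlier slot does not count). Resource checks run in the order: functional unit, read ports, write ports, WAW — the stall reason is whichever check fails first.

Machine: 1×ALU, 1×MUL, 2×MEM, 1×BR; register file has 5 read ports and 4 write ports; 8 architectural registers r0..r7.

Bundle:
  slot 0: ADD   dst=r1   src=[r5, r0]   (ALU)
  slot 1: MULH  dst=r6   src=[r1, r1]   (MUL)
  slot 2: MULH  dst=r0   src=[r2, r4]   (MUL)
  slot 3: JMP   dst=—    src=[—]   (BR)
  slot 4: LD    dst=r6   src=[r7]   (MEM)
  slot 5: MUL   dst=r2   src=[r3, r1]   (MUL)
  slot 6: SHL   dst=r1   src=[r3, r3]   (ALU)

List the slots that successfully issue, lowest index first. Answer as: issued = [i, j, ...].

  0. ALU→r1 ⇒ go  {0A/1Mu/2Ld/1B | 3r 3w}
  1. MUL→r6 ⇒ go  {0A/0Mu/2Ld/1B | 2r 2w}
  2. MUL→r0 ⇒ no(FU)  {0A/0Mu/2Ld/1B | 2r 2w}
  3. BR ⇒ go  {0A/0Mu/2Ld/0B | 2r 2w}
  4. MEM→r6 ⇒ no(WAW)  {0A/0Mu/2Ld/0B | 2r 2w}
  5. MUL→r2 ⇒ no(FU)  {0A/0Mu/2Ld/0B | 2r 2w}
  6. ALU→r1 ⇒ no(FU)  {0A/0Mu/2Ld/0B | 2r 2w}

issued = [0, 1, 3]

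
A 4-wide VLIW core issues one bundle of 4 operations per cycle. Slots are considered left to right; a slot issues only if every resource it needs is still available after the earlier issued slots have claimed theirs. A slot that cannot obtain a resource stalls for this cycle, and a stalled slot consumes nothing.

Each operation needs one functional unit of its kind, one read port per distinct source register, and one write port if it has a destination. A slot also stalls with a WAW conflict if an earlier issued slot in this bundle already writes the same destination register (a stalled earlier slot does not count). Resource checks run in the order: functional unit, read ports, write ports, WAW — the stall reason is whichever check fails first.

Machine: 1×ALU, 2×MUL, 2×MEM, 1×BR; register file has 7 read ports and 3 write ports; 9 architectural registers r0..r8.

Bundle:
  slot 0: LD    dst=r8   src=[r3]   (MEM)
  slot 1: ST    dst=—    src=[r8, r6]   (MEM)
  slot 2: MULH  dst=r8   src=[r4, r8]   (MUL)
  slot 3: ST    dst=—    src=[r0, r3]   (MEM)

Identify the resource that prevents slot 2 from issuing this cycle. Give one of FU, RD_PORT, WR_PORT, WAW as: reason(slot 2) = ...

#0 MEM src=r3 dispatched  <A:1 Mu:2 Ld:1 B:1 rd:6 wr:2>
#1 MEM src=r8,r6 dispatched  <A:1 Mu:2 Ld:0 B:1 rd:4 wr:2>
#2 MUL src=r4,r8 held:WAW  <A:1 Mu:2 Ld:0 B:1 rd:4 wr:2>
#3 MEM src=r0,r3 held:FU  <A:1 Mu:2 Ld:0 B:1 rd:4 wr:2>

reason(slot 2) = WAW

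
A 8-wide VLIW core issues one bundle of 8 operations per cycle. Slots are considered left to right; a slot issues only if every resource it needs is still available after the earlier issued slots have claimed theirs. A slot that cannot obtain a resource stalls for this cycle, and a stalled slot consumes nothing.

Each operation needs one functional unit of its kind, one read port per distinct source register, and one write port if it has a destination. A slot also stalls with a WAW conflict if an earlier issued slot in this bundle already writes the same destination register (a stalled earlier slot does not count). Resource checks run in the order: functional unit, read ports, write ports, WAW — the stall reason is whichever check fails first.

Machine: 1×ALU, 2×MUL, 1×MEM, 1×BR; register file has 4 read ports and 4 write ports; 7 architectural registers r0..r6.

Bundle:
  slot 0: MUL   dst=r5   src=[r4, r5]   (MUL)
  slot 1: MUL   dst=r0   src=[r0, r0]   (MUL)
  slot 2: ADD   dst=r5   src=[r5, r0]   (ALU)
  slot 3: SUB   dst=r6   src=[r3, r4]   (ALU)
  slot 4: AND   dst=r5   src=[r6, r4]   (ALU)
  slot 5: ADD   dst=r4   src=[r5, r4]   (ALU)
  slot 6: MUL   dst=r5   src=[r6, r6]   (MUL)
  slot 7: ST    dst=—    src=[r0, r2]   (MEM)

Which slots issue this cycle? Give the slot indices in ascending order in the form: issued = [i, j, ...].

(0) want 1×MUL +2rd +1wr — yes → AL1|MU1|ME1|BR1|rd2|wr3
(1) want 1×MUL +1rd +1wr — yes → AL1|MU0|ME1|BR1|rd1|wr2
(2) want 1×ALU +2rd +1wr — RD_PORT → AL1|MU0|ME1|BR1|rd1|wr2
(3) want 1×ALU +2rd +1wr — RD_PORT → AL1|MU0|ME1|BR1|rd1|wr2
(4) want 1×ALU +2rd +1wr — RD_PORT → AL1|MU0|ME1|BR1|rd1|wr2
(5) want 1×ALU +2rd +1wr — RD_PORT → AL1|MU0|ME1|BR1|rd1|wr2
(6) want 1×MUL +1rd +1wr — FU → AL1|MU0|ME1|BR1|rd1|wr2
(7) want 1×MEM +2rd +0wr — RD_PORT → AL1|MU0|ME1|BR1|rd1|wr2

issued = [0, 1]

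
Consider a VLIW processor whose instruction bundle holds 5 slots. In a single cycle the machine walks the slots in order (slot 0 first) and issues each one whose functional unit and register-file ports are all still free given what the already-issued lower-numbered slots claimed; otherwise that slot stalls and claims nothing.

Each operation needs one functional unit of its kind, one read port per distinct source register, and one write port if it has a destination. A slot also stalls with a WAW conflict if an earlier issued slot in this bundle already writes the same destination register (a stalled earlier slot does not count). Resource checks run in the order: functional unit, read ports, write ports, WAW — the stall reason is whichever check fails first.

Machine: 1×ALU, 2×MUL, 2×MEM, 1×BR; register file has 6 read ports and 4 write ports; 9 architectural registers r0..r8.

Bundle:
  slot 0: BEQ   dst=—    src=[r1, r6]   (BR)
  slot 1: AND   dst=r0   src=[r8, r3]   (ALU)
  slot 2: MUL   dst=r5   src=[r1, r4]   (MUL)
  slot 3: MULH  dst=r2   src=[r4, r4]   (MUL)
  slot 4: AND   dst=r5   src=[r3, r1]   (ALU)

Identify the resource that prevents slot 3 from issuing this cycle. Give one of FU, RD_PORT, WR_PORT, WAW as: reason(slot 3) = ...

reason(slot 3) = RD_PORT

[0] BR needs rd=2 wr=0: ok; after: ALU=1 MUL=2 MEM=2 BR=0, R=4, W=4
[1] ALU needs rd=2 wr=1: ok; after: ALU=0 MUL=2 MEM=2 BR=0, R=2, W=3
[2] MUL needs rd=2 wr=1: ok; after: ALU=0 MUL=1 MEM=2 BR=0, R=0, W=2
[3] MUL needs rd=1 wr=1: RD_PORT; after: ALU=0 MUL=1 MEM=2 BR=0, R=0, W=2
[4] ALU needs rd=2 wr=1: FU; after: ALU=0 MUL=1 MEM=2 BR=0, R=0, W=2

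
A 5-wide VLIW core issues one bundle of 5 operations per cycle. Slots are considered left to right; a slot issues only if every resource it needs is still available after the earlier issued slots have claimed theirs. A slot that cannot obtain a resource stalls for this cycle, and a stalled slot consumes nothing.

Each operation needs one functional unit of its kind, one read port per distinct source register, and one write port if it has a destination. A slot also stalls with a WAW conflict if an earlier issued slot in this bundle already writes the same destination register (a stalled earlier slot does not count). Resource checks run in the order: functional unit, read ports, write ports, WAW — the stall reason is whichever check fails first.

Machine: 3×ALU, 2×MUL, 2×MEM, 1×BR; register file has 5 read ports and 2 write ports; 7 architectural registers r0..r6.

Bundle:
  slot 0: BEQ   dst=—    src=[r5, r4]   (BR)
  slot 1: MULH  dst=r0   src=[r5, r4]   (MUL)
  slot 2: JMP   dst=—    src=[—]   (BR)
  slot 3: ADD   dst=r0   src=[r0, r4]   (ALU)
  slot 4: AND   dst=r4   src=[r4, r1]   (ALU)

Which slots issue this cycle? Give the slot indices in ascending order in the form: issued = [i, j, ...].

#0 BR src=r5,r4 dispatched  <A:3 Mu:2 Ld:2 B:0 rd:3 wr:2>
#1 MUL src=r5,r4 dispatched  <A:3 Mu:1 Ld:2 B:0 rd:1 wr:1>
#2 BR src=- held:FU  <A:3 Mu:1 Ld:2 B:0 rd:1 wr:1>
#3 ALU src=r0,r4 held:RD_PORT  <A:3 Mu:1 Ld:2 B:0 rd:1 wr:1>
#4 ALU src=r4,r1 held:RD_PORT  <A:3 Mu:1 Ld:2 B:0 rd:1 wr:1>

issued = [0, 1]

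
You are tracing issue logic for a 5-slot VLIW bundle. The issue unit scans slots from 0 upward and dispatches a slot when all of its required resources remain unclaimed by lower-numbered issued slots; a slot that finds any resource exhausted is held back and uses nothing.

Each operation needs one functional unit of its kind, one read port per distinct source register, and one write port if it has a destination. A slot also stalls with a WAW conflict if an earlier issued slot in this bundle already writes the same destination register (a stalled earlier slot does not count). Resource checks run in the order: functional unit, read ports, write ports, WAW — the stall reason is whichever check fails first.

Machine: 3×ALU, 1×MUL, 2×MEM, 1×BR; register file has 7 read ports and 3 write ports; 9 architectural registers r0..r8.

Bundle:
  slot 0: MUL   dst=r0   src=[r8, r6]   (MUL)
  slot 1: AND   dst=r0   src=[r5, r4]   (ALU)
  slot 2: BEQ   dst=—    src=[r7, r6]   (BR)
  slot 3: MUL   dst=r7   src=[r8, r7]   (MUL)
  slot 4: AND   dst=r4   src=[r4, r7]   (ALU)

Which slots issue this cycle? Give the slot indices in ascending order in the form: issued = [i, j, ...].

issued = [0, 2, 4]

[0] MUL needs rd=2 wr=1: ok; after: ALU=3 MUL=0 MEM=2 BR=1, R=5, W=2
[1] ALU needs rd=2 wr=1: WAW; after: ALU=3 MUL=0 MEM=2 BR=1, R=5, W=2
[2] BR needs rd=2 wr=0: ok; after: ALU=3 MUL=0 MEM=2 BR=0, R=3, W=2
[3] MUL needs rd=2 wr=1: FU; after: ALU=3 MUL=0 MEM=2 BR=0, R=3, W=2
[4] ALU needs rd=2 wr=1: ok; after: ALU=2 MUL=0 MEM=2 BR=0, R=1, W=1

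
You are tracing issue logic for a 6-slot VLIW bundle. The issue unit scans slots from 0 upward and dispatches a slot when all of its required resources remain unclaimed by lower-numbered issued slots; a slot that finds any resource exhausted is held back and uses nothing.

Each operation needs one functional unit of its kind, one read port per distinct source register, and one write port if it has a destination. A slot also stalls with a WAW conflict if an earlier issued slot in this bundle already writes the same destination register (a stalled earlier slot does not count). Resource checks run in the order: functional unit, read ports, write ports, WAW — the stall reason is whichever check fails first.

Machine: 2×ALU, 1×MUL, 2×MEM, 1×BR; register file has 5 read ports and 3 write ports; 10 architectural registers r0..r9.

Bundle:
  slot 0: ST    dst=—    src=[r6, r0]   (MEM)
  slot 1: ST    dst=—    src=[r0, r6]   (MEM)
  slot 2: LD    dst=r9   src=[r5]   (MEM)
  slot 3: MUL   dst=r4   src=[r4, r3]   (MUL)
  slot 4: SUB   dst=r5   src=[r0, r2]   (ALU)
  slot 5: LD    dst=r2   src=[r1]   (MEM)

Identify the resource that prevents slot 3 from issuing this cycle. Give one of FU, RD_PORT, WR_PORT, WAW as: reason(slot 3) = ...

reason(slot 3) = RD_PORT

  0. MEM ⇒ go  {2A/1Mu/1Ld/1B | 3r 3w}
  1. MEM ⇒ go  {2A/1Mu/0Ld/1B | 1r 3w}
  2. MEM→r9 ⇒ no(FU)  {2A/1Mu/0Ld/1B | 1r 3w}
  3. MUL→r4 ⇒ no(RD_PORT)  {2A/1Mu/0Ld/1B | 1r 3w}
  4. ALU→r5 ⇒ no(RD_PORT)  {2A/1Mu/0Ld/1B | 1r 3w}
  5. MEM→r2 ⇒ no(FU)  {2A/1Mu/0Ld/1B | 1r 3w}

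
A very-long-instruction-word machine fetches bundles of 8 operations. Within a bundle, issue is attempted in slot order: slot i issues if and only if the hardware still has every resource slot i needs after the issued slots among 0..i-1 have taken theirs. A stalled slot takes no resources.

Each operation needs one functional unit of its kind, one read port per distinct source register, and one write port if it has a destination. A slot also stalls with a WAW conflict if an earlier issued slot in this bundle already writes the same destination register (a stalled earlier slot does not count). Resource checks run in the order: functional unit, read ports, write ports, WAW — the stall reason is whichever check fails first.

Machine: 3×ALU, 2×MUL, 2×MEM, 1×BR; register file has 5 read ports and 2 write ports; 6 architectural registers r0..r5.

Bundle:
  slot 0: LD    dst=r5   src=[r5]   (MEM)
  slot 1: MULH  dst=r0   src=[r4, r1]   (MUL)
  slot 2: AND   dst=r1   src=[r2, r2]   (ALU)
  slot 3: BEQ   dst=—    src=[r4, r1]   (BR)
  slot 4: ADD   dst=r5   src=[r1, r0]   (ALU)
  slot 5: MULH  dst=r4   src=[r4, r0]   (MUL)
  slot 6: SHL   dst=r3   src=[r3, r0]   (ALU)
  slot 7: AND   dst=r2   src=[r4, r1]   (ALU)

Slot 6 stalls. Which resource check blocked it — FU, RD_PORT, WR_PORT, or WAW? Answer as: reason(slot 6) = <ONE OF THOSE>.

reason(slot 6) = RD_PORT

  0. MEM→r5 ⇒ go  {3A/2Mu/1Ld/1B | 4r 1w}
  1. MUL→r0 ⇒ go  {3A/1Mu/1Ld/1B | 2r 0w}
  2. ALU→r1 ⇒ no(WR_PORT)  {3A/1Mu/1Ld/1B | 2r 0w}
  3. BR ⇒ go  {3A/1Mu/1Ld/0B | 0r 0w}
  4. ALU→r5 ⇒ no(RD_PORT)  {3A/1Mu/1Ld/0B | 0r 0w}
  5. MUL→r4 ⇒ no(RD_PORT)  {3A/1Mu/1Ld/0B | 0r 0w}
  6. ALU→r3 ⇒ no(RD_PORT)  {3A/1Mu/1Ld/0B | 0r 0w}
  7. ALU→r2 ⇒ no(RD_PORT)  {3A/1Mu/1Ld/0B | 0r 0w}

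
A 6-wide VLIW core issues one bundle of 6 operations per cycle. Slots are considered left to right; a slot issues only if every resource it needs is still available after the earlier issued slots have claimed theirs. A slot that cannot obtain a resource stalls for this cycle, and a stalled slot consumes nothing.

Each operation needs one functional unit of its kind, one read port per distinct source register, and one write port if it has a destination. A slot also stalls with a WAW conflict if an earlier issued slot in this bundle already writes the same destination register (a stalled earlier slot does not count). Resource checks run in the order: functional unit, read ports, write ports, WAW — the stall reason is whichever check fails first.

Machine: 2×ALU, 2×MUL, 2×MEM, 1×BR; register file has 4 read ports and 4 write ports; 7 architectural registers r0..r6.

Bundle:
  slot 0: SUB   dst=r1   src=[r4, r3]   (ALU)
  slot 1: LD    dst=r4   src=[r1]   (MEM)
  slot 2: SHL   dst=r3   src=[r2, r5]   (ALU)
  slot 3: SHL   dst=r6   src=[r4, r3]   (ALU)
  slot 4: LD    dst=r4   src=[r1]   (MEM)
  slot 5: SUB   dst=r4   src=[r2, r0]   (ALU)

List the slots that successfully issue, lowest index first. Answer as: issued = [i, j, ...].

  0. ALU→r1 ⇒ go  {1A/2Mu/2Ld/1B | 2r 3w}
  1. MEM→r4 ⇒ go  {1A/2Mu/1Ld/1B | 1r 2w}
  2. ALU→r3 ⇒ no(RD_PORT)  {1A/2Mu/1Ld/1B | 1r 2w}
  3. ALU→r6 ⇒ no(RD_PORT)  {1A/2Mu/1Ld/1B | 1r 2w}
  4. MEM→r4 ⇒ no(WAW)  {1A/2Mu/1Ld/1B | 1r 2w}
  5. ALU→r4 ⇒ no(RD_PORT)  {1A/2Mu/1Ld/1B | 1r 2w}

issued = [0, 1]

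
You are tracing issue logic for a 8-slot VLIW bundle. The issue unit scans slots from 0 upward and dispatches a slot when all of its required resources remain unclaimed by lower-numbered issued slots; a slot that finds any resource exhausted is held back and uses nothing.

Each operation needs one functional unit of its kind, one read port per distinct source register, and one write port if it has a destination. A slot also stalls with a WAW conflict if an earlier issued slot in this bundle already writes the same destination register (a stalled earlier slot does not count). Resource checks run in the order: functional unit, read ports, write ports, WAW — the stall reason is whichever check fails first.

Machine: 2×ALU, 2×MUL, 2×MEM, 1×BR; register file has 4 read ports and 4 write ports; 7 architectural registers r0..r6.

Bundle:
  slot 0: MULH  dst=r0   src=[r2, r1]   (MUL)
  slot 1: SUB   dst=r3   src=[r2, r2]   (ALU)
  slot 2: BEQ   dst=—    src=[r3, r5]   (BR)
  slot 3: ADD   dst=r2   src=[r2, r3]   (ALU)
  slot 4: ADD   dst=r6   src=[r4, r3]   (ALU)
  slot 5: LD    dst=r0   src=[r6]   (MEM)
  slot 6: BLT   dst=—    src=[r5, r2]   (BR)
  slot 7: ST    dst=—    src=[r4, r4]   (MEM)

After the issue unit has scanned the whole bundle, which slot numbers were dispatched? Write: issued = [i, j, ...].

issued = [0, 1, 7]

  0. MUL→r0 ⇒ go  {2A/1Mu/2Ld/1B | 2r 3w}
  1. ALU→r3 ⇒ go  {1A/1Mu/2Ld/1B | 1r 2w}
  2. BR ⇒ no(RD_PORT)  {1A/1Mu/2Ld/1B | 1r 2w}
  3. ALU→r2 ⇒ no(RD_PORT)  {1A/1Mu/2Ld/1B | 1r 2w}
  4. ALU→r6 ⇒ no(RD_PORT)  {1A/1Mu/2Ld/1B | 1r 2w}
  5. MEM→r0 ⇒ no(WAW)  {1A/1Mu/2Ld/1B | 1r 2w}
  6. BR ⇒ no(RD_PORT)  {1A/1Mu/2Ld/1B | 1r 2w}
  7. MEM ⇒ go  {1A/1Mu/1Ld/1B | 0r 2w}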